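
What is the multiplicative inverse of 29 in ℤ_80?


Use the extended Euclidean algorithm to write 1 = 29·s + 80·t; then s mod 80 is the inverse.
Euclidean algorithm:
  29 = 0·80 + 29
  80 = 2·29 + 22
  29 = 1·22 + 7
  22 = 3·7 + 1
  7 = 7·1 + 0
gcd(29,80) = 1
Back-substitution gives: 29·(-11) + 80·(4) = 1
So 29⁻¹ ≡ -11 ≡ 69 (mod 80)
Check: 29 × 69 = 2001 ≡ 1 (mod 80) ✓

29⁻¹ ≡ 69 (mod 80)


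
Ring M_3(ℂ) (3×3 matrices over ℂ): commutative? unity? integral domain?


Matrix multiplication is non-commutative for n ≥ 2; the identity matrix I is the unity; singular matrices give zero divisors, so not an integral domain
Commutative: No
Integral domain: No
Has unity: Yes

M_3(ℂ) (3×3 matrices over ℂ): Commutative=No, Unity=Yes


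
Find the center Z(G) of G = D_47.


Z(G) = {g ∈ G | gx = xg for all x ∈ G}
For odd n, Z(D_n) = {e}: no nontrivial rotation commutes with all reflections

Z(D_47) = {e}


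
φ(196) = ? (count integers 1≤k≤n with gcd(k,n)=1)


Factor n: 196 = 2^2 × 7^2
φ(n) = n · ∏(1 - 1/p) over distinct primes p | n
φ(196) = 196 · (1 - 1/2) · (1 - 1/7) = 84

φ(196) = 84


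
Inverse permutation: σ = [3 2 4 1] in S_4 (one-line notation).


To find σ⁻¹, swap domain and range:
σ(1) = 3 → σ⁻¹(3) = 1
σ(2) = 2 → σ⁻¹(2) = 2
σ(3) = 4 → σ⁻¹(4) = 3
σ(4) = 1 → σ⁻¹(1) = 4

σ⁻¹ = [4 2 1 3]


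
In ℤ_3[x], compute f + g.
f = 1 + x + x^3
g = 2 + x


Add coefficients mod 3:
x^0: 1 + 2 = 0 (mod 3)
x^1: 1 + 1 = 2 (mod 3)
x^2: 0 + 0 = 0 (mod 3)
x^3: 1 + 0 = 1 (mod 3)
Result: 2x + x^3

f + g = 2x + x^3


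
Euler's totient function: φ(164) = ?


Factor n: 164 = 2^2 × 41
φ(n) = n · ∏(1 - 1/p) over distinct primes p | n
φ(164) = 164 · (1 - 1/2) · (1 - 1/41) = 80

φ(164) = 80


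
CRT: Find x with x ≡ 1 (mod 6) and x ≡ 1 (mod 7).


m₁ = 6, m₂ = 7, gcd = 1, so CRT applies. M = m₁·m₂ = 42
Let M₁ = M/m₁ = 7, M₂ = M/m₂ = 6
Find y₁ ≡ M₁⁻¹ (mod m₁): 7⁻¹ ≡ 1 (mod 6)
Find y₂ ≡ M₂⁻¹ (mod m₂): 6⁻¹ ≡ 6 (mod 7)
x = a₁·M₁·y₁ + a₂·M₂·y₂ = 1·7·1 + 1·6·6 = 43
Reduce mod 42: x ≡ 1
Check: 1 mod 6 = 1 ✓, 1 mod 7 = 1 ✓

x ≡ 1 (mod 42)


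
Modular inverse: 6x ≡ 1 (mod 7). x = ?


Use the extended Euclidean algorithm to write 1 = 6·s + 7·t; then s mod 7 is the inverse.
Euclidean algorithm:
  6 = 0·7 + 6
  7 = 1·6 + 1
  6 = 6·1 + 0
gcd(6,7) = 1
Back-substitution gives: 6·(-1) + 7·(1) = 1
So 6⁻¹ ≡ -1 ≡ 6 (mod 7)
Check: 6 × 6 = 36 ≡ 1 (mod 7) ✓

6⁻¹ ≡ 6 (mod 7)


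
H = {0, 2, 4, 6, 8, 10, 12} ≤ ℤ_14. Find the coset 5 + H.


5 + H = {5 + h (mod 14) : h ∈ H}
5+0=5, 5+2=7, 5+4=9, 5+6=11, 5+8=13, 5+10=1, 5+12=3
5 + H = {1, 3, 5, 7, 9, 11, 13} = 1 + H

5 + H = {1, 3, 5, 7, 9, 11, 13}


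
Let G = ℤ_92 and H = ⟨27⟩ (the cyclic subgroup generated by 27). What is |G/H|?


|⟨27⟩| = n / gcd(27, 92) = 92 / 1 = 92
H is normal (ℤ_92 is abelian).
|G/H| = |G| / |H| = 92 / 92 = 1

|G/H| = 1


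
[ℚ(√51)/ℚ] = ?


√51 has minimal polynomial x² - 51 (irreducible over ℚ since 51 is squarefree)

[ℚ(√51)/ℚ] = 2


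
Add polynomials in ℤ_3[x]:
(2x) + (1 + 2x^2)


Add coefficients mod 3:
x^0: 0 + 1 = 1 (mod 3)
x^1: 2 + 0 = 2 (mod 3)
x^2: 0 + 2 = 2 (mod 3)
Result: 1 + 2x + 2x^2

f + g = 1 + 2x + 2x^2


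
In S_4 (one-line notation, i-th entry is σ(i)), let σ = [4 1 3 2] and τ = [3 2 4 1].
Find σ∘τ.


σ∘τ: apply τ first, then σ
1 →τ 3 →σ 3
2 →τ 2 →σ 1
3 →τ 4 →σ 2
4 →τ 1 →σ 4

σ∘τ = [3 1 2 4]


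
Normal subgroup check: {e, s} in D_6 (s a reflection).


H = {e, s} in D_6 (s a reflection)
r·s·r⁻¹ = sr⁻² ≠ s for n ≥ 3, so {e, s} is not closed under conjugation

No, not a normal subgroup


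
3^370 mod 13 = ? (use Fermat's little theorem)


Fermat's little theorem: if p is prime and gcd(a,p)=1, then a^(p-1) ≡ 1 (mod p)
p = 13 is prime, gcd(3,13) = 1
Reduce exponent: 370 mod 12 = 10
So 3^370 ≡ 3^10 (mod 13)
3^10 mod 13 = 3

3^370 ≡ 3 (mod 13)


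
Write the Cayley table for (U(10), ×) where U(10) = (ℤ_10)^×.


Elements: {1, 3, 7, 9}
Operation: multiplication mod 10
Entry (a, b) = (a × b) mod 10

Cayley table:
  | 1 | 3 | 7 | 9
1 | 1 | 3 | 7 | 9
3 | 3 | 9 | 1 | 7
7 | 7 | 1 | 9 | 3
9 | 9 | 7 | 3 | 1


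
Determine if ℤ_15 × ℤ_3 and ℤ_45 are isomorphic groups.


Comparing ℤ_15 × ℤ_3 and ℤ_45:
gcd(15,3) = 3 ≠ 1. Max element order in ℤ_15×ℤ_3 is lcm(15,3) = 15 < 45, so it has no element of order 45

No, ℤ_15 × ℤ_3 ≇ ℤ_45


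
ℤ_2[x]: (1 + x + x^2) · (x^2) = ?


Expand and collect like terms; reduce coefficients mod 2:
x^0: 1·0 = 0 ≡ 0 (mod 2)
x^1: 1·0 + 1·0 = 0 ≡ 0 (mod 2)
x^2: 1·1 + 1·0 + 1·0 = 1 ≡ 1 (mod 2)
x^3: 1·1 + 1·0 = 1 ≡ 1 (mod 2)
x^4: 1·1 = 1 ≡ 1 (mod 2)
Result: x^2 + x^3 + x^4

f · g = x^2 + x^3 + x^4


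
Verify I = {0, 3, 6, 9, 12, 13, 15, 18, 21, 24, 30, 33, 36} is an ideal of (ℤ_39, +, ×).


Check ideal conditions for I = {0, 3, 6, 9, 12, 13, 15, 18, 21, 24, 30, 33, 36} in ℤ_39:
(1) I is an additive subgroup? No
(2) For r ∈ ℤ_39 and a ∈ I: r·a ∈ I? No  [counterexample: r=2, a=13, r·a mod 39 = 26 ∉ I]

No, I is not an ideal of ℤ_39


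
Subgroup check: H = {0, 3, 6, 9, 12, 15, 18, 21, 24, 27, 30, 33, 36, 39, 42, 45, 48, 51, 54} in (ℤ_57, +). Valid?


Subgroup test for H = {0, 3, 6, 9, 12, 15, 18, 21, 24, 27, 30, 33, 36, 39, 42, 45, 48, 51, 54} in (ℤ_57, +):
(1) 0 ∈ H? Yes
(2) Closure: for all a,b ∈ H, (a+b) mod 57 ∈ H? Yes
(3) Inverses: for all a ∈ H, -a mod 57 ∈ H? Yes

Yes, H is a subgroup of ℤ_57


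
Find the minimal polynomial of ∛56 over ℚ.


∛56 satisfies x³ - 56 = 0, irreducible over ℚ (no rational root; 56 is not a perfect cube)

Minimal polynomial: x³ - 56


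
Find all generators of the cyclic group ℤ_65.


g generates ℤ_n iff gcd(g,n) = 1
Prime factors of 65: 5, 13
Generators are g ∈ {1,...,64} not divisible by any of these primes.
Generators: {1, 2, 3, 4, 6, 7, 8, 9, 11, 12, 14, 16, 17, 18, 19, 21, 22, 23, 24, 27, 28, 29, 31, 32, 33, 34, 36, 37, 38, 41, 42, 43, 44, 46, 47, 48, 49, 51, 53, 54, 56, 57, 58, 59, 61, 62, 63, 64}
Number of generators = φ(65) = 48

Generators of ℤ_65 = {1, 2, 3, 4, 6, 7, 8, 9, 11, 12, 14, 16, 17, 18, 19, 21, 22, 23, 24, 27, 28, 29, 31, 32, 33, 34, 36, 37, 38, 41, 42, 43, 44, 46, 47, 48, 49, 51, 53, 54, 56, 57, 58, 59, 61, 62, 63, 64}


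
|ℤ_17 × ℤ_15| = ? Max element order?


|ℤ_17 × ℤ_15| = 17 × 15 = 255
Max element order = lcm(17,15) = 255
Cyclic? Yes (gcd=1)

|ℤ_17×ℤ_15| = 255, max element order = 255


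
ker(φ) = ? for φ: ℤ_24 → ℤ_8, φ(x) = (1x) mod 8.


Kernel = preimage of identity
ker(φ) = {x ∈ ℤ_24 : 1x ≡ 0 (mod 8)}. Since 8 | 24, φ is well-defined. The kernel is the cyclic subgroup ⟨8⟩ of ℤ_24 (order 3), i.e. {0, 8, 16}

ker(φ) = {0, 8, 16}


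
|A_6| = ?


|A_n| = n!/2 (even permutations)
|A_6| = 6!/2 = 720/2 = 360

|A_6| = 360


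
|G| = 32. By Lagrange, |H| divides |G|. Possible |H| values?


Lagrange's theorem: |H| divides |G|
|G| = 32
Divisors of 32: 1, 2, 4, 8, 16, 32

Possible subgroup orders: {1, 2, 4, 8, 16, 32}


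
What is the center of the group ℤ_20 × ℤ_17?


Z(G) = {g ∈ G | gx = xg for all x ∈ G}
Direct product of abelian groups is abelian, so Z(G) = G

Z(ℤ_20 × ℤ_17) = ℤ_20 × ℤ_17


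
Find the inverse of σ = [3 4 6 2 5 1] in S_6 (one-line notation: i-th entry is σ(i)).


To find σ⁻¹, swap domain and range:
σ(1) = 3 → σ⁻¹(3) = 1
σ(2) = 4 → σ⁻¹(4) = 2
σ(3) = 6 → σ⁻¹(6) = 3
σ(4) = 2 → σ⁻¹(2) = 4
σ(5) = 5 → σ⁻¹(5) = 5
σ(6) = 1 → σ⁻¹(1) = 6

σ⁻¹ = [6 4 1 2 5 3]


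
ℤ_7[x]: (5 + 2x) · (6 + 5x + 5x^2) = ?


Expand and collect like terms; reduce coefficients mod 7:
x^0: 5·6 = 30 ≡ 2 (mod 7)
x^1: 5·5 + 2·6 = 37 ≡ 2 (mod 7)
x^2: 5·5 + 2·5 = 35 ≡ 0 (mod 7)
x^3: 2·5 = 10 ≡ 3 (mod 7)
Result: 2 + 2x + 3x^3

f · g = 2 + 2x + 3x^3


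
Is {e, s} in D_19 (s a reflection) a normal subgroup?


H = {e, s} in D_19 (s a reflection)
r·s·r⁻¹ = sr⁻² ≠ s for n ≥ 3, so {e, s} is not closed under conjugation

No, not a normal subgroup


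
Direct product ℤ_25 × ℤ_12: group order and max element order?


|ℤ_25 × ℤ_12| = 25 × 12 = 300
Max element order = lcm(25,12) = 300
Cyclic? Yes (gcd=1)

|ℤ_25×ℤ_12| = 300, max element order = 300


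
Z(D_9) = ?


Z(G) = {g ∈ G | gx = xg for all x ∈ G}
For odd n, Z(D_n) = {e}: no nontrivial rotation commutes with all reflections

Z(D_9) = {e}


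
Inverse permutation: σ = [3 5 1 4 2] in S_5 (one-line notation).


To find σ⁻¹, swap domain and range:
σ(1) = 3 → σ⁻¹(3) = 1
σ(2) = 5 → σ⁻¹(5) = 2
σ(3) = 1 → σ⁻¹(1) = 3
σ(4) = 4 → σ⁻¹(4) = 4
σ(5) = 2 → σ⁻¹(2) = 5

σ⁻¹ = [3 5 1 4 2]


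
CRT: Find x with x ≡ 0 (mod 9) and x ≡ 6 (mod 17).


m₁ = 9, m₂ = 17, gcd = 1, so CRT applies. M = m₁·m₂ = 153
Let M₁ = M/m₁ = 17, M₂ = M/m₂ = 9
Find y₁ ≡ M₁⁻¹ (mod m₁): 17⁻¹ ≡ 8 (mod 9)
Find y₂ ≡ M₂⁻¹ (mod m₂): 9⁻¹ ≡ 2 (mod 17)
x = a₁·M₁·y₁ + a₂·M₂·y₂ = 0·17·8 + 6·9·2 = 108
Reduce mod 153: x ≡ 108
Check: 108 mod 9 = 0 ✓, 108 mod 17 = 6 ✓

x ≡ 108 (mod 153)


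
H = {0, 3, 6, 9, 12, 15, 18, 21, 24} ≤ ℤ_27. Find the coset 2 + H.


2 + H = {2 + h (mod 27) : h ∈ H}
2+0=2, 2+3=5, 2+6=8, 2+9=11, 2+12=14, 2+15=17, 2+18=20, 2+21=23, 2+24=26

2 + H = {2, 5, 8, 11, 14, 17, 20, 23, 26}


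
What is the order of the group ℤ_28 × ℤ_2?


|A × B| = |A| · |B|
|ℤ_28 × ℤ_2| = 28 × 2 = 56

|ℤ_28 × ℤ_2| = 56


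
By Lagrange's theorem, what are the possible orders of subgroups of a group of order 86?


Lagrange's theorem: |H| divides |G|
|G| = 86
Divisors of 86: 1, 2, 43, 86

Possible subgroup orders: {1, 2, 43, 86}


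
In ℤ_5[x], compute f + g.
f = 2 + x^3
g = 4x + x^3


Add coefficients mod 5:
x^0: 2 + 0 = 2 (mod 5)
x^1: 0 + 4 = 4 (mod 5)
x^2: 0 + 0 = 0 (mod 5)
x^3: 1 + 1 = 2 (mod 5)
Result: 2 + 4x + 2x^3

f + g = 2 + 4x + 2x^3


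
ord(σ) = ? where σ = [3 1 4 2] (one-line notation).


Cycle decomposition: (1 3 4 2)
Cycle lengths: 4
Order = lcm(4) = 4

ord(σ) = 4


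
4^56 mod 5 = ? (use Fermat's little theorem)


Fermat's little theorem: if p is prime and gcd(a,p)=1, then a^(p-1) ≡ 1 (mod p)
p = 5 is prime, gcd(4,5) = 1
Reduce exponent: 56 mod 4 = 0
So 4^56 ≡ 4^0 (mod 5)
4^0 = 1

4^56 ≡ 1 (mod 5)


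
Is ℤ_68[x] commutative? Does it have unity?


ℤ_68 has zero divisors (2·34 ≡ 0), and these lift to constant zero divisors in ℤ_68[x]; so not an integral domain
Commutative: Yes
Integral domain: No
Has unity: Yes

ℤ_68[x]: Commutative=Yes, Unity=Yes


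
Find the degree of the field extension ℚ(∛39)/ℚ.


∛39 has minimal polynomial x³ - 39 (irreducible over ℚ since 39 is not a perfect cube)

[ℚ(∛39)/ℚ] = 3


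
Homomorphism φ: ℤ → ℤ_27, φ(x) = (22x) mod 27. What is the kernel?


Kernel = preimage of identity
ker(φ) = {x ∈ ℤ : 22x ≡ 0 (mod 27)}. gcd(22,27) = 1, so 22x ≡ 0 (mod 27) ⟺ x ≡ 0 (mod 27/1 = 27). Hence ker(φ) = 27ℤ

ker(φ) = 27ℤ


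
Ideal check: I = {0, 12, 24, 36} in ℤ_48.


Check ideal conditions for I = {0, 12, 24, 36} in ℤ_48:
(1) I is an additive subgroup? Yes
(2) For r ∈ ℤ_48 and a ∈ I: r·a ∈ I? Yes

Yes, I is an ideal of ℤ_48


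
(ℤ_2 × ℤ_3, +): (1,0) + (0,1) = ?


Operation: componentwise addition mod (2, 3)
(1,0) + (0,1) = ((a₁+b₁) mod 2, (a₂+b₂) mod 3) with a = (1,0), b = (0,1)

(1,0) + (0,1) = (1,1)


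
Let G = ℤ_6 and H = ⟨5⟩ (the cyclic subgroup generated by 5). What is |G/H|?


|⟨5⟩| = n / gcd(5, 6) = 6 / 1 = 6
H is normal (ℤ_6 is abelian).
|G/H| = |G| / |H| = 6 / 6 = 1

|G/H| = 1


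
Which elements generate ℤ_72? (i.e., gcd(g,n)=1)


g generates ℤ_n iff gcd(g,n) = 1
Prime factors of 72: 2, 3
Generators are g ∈ {1,...,71} not divisible by any of these primes.
Generators: {1, 5, 7, 11, 13, 17, 19, 23, 25, 29, 31, 35, 37, 41, 43, 47, 49, 53, 55, 59, 61, 65, 67, 71}
Number of generators = φ(72) = 24

Generators of ℤ_72 = {1, 5, 7, 11, 13, 17, 19, 23, 25, 29, 31, 35, 37, 41, 43, 47, 49, 53, 55, 59, 61, 65, 67, 71}


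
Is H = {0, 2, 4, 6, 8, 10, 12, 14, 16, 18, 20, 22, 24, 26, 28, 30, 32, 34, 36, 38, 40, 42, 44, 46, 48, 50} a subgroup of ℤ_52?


Subgroup test for H = {0, 2, 4, 6, 8, 10, 12, 14, 16, 18, 20, 22, 24, 26, 28, 30, 32, 34, 36, 38, 40, 42, 44, 46, 48, 50} in (ℤ_52, +):
(1) 0 ∈ H? Yes
(2) Closure: for all a,b ∈ H, (a+b) mod 52 ∈ H? Yes
(3) Inverses: for all a ∈ H, -a mod 52 ∈ H? Yes

Yes, H is a subgroup of ℤ_52


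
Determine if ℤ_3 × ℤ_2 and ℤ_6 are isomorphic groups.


Comparing ℤ_3 × ℤ_2 and ℤ_6:
gcd(3,2) = 1, so ℤ_3 × ℤ_2 ≅ ℤ_6 (CRT)

Yes, ℤ_3 × ℤ_2 ≅ ℤ_6


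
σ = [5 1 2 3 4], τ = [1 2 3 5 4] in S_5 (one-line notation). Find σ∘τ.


σ∘τ: apply τ first, then σ
1 →τ 1 →σ 5
2 →τ 2 →σ 1
3 →τ 3 →σ 2
4 →τ 5 →σ 4
5 →τ 4 →σ 3

σ∘τ = [5 1 2 4 3]


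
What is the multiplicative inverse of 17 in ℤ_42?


Use the extended Euclidean algorithm to write 1 = 17·s + 42·t; then s mod 42 is the inverse.
Euclidean algorithm:
  17 = 0·42 + 17
  42 = 2·17 + 8
  17 = 2·8 + 1
  8 = 8·1 + 0
gcd(17,42) = 1
Back-substitution gives: 17·(5) + 42·(-2) = 1
So 17⁻¹ ≡ 5 ≡ 5 (mod 42)
Check: 17 × 5 = 85 ≡ 1 (mod 42) ✓

17⁻¹ ≡ 5 (mod 42)


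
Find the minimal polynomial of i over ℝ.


i satisfies x² + 1 = 0, irreducible over ℝ

Minimal polynomial: x² + 1


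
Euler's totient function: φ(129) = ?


Factor n: 129 = 3 × 43
φ(n) = n · ∏(1 - 1/p) over distinct primes p | n
φ(129) = 129 · (1 - 1/3) · (1 - 1/43) = 84

φ(129) = 84


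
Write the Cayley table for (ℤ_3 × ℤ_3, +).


Elements: {(0,0), (0,1), (0,2), (1,0), (1,1), (1,2), (2,0), (2,1), (2,2)}
Operation: componentwise addition mod (3, 3)
Entry (a, b) = ((a₁+b₁) mod 3, (a₂+b₂) mod 3)

Cayley table:
      | (0,0) | (0,1) | (0,2) | (1,0) | (1,1) | (1,2) | (2,0) | (2,1) | (2,2)
(0,0) | (0,0) | (0,1) | (0,2) | (1,0) | (1,1) | (1,2) | (2,0) | (2,1) | (2,2)
(0,1) | (0,1) | (0,2) | (0,0) | (1,1) | (1,2) | (1,0) | (2,1) | (2,2) | (2,0)
(0,2) | (0,2) | (0,0) | (0,1) | (1,2) | (1,0) | (1,1) | (2,2) | (2,0) | (2,1)
(1,0) | (1,0) | (1,1) | (1,2) | (2,0) | (2,1) | (2,2) | (0,0) | (0,1) | (0,2)
(1,1) | (1,1) | (1,2) | (1,0) | (2,1) | (2,2) | (2,0) | (0,1) | (0,2) | (0,0)
(1,2) | (1,2) | (1,0) | (1,1) | (2,2) | (2,0) | (2,1) | (0,2) | (0,0) | (0,1)
(2,0) | (2,0) | (2,1) | (2,2) | (0,0) | (0,1) | (0,2) | (1,0) | (1,1) | (1,2)
(2,1) | (2,1) | (2,2) | (2,0) | (0,1) | (0,2) | (0,0) | (1,1) | (1,2) | (1,0)
(2,2) | (2,2) | (2,0) | (2,1) | (0,2) | (0,0) | (0,1) | (1,2) | (1,0) | (1,1)


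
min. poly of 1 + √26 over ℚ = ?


Let α = 1 + √26. Then α - 1 = √26, so (α - 1)² = 26, giving α² - 2α - 25 = 0. Degree 2 and α ∉ ℚ, so this is the minimal polynomial.

Minimal polynomial: x² - 2x - 25


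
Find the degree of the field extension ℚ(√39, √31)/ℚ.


[ℚ(√39,√31):ℚ] = [ℚ(√39,√31):ℚ(√39)]·[ℚ(√39):ℚ] = 2·2 = 4

[ℚ(√39, √31)/ℚ] = 4


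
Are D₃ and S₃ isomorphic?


Comparing D₃ and S₃:
Both are the unique non-abelian group of order 6

Yes, D₃ ≅ S₃


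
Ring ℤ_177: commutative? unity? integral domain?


ℤ_177 is a commutative ring with unity 1; 177 = 3×59 is composite, so 3·59 ≡ 0 gives zero divisors (not an integral domain)
Commutative: Yes
Integral domain: No
Has unity: Yes

ℤ_177: Commutative=Yes, Unity=Yes


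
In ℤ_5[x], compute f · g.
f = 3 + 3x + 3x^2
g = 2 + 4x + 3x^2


Expand and collect like terms; reduce coefficients mod 5:
x^0: 3·2 = 6 ≡ 1 (mod 5)
x^1: 3·4 + 3·2 = 18 ≡ 3 (mod 5)
x^2: 3·3 + 3·4 + 3·2 = 27 ≡ 2 (mod 5)
x^3: 3·3 + 3·4 = 21 ≡ 1 (mod 5)
x^4: 3·3 = 9 ≡ 4 (mod 5)
Result: 1 + 3x + 2x^2 + x^3 + 4x^4

f · g = 1 + 3x + 2x^2 + x^3 + 4x^4


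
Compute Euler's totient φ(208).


Factor n: 208 = 2^4 × 13
φ(n) = n · ∏(1 - 1/p) over distinct primes p | n
φ(208) = 208 · (1 - 1/2) · (1 - 1/13) = 96

φ(208) = 96


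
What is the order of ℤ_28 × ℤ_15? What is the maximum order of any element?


|ℤ_28 × ℤ_15| = 28 × 15 = 420
Max element order = lcm(28,15) = 420
Cyclic? Yes (gcd=1)

|ℤ_28×ℤ_15| = 420, max element order = 420


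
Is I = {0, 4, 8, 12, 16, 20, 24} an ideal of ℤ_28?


Check ideal conditions for I = {0, 4, 8, 12, 16, 20, 24} in ℤ_28:
(1) I is an additive subgroup? Yes
(2) For r ∈ ℤ_28 and a ∈ I: r·a ∈ I? Yes

Yes, I is an ideal of ℤ_28


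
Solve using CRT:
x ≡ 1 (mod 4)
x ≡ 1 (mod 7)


m₁ = 4, m₂ = 7, gcd = 1, so CRT applies. M = m₁·m₂ = 28
Let M₁ = M/m₁ = 7, M₂ = M/m₂ = 4
Find y₁ ≡ M₁⁻¹ (mod m₁): 7⁻¹ ≡ 3 (mod 4)
Find y₂ ≡ M₂⁻¹ (mod m₂): 4⁻¹ ≡ 2 (mod 7)
x = a₁·M₁·y₁ + a₂·M₂·y₂ = 1·7·3 + 1·4·2 = 29
Reduce mod 28: x ≡ 1
Check: 1 mod 4 = 1 ✓, 1 mod 7 = 1 ✓

x ≡ 1 (mod 28)


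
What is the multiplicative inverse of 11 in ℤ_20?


Use the extended Euclidean algorithm to write 1 = 11·s + 20·t; then s mod 20 is the inverse.
Euclidean algorithm:
  11 = 0·20 + 11
  20 = 1·11 + 9
  11 = 1·9 + 2
  9 = 4·2 + 1
  2 = 2·1 + 0
gcd(11,20) = 1
Back-substitution gives: 11·(-9) + 20·(5) = 1
So 11⁻¹ ≡ -9 ≡ 11 (mod 20)
Check: 11 × 11 = 121 ≡ 1 (mod 20) ✓

11⁻¹ ≡ 11 (mod 20)


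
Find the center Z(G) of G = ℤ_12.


Z(G) = {g ∈ G | gx = xg for all x ∈ G}
ℤ_12 is abelian, so Z(G) = G

Z(ℤ_12) = ℤ_12


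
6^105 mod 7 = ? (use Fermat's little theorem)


Fermat's little theorem: if p is prime and gcd(a,p)=1, then a^(p-1) ≡ 1 (mod p)
p = 7 is prime, gcd(6,7) = 1
Reduce exponent: 105 mod 6 = 3
So 6^105 ≡ 6^3 (mod 7)
6^3 mod 7 = 6

6^105 ≡ 6 (mod 7)


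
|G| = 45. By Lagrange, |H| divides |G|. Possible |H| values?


Lagrange's theorem: |H| divides |G|
|G| = 45
Divisors of 45: 1, 3, 5, 9, 15, 45

Possible subgroup orders: {1, 3, 5, 9, 15, 45}


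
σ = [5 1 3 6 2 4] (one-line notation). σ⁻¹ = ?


To find σ⁻¹, swap domain and range:
σ(1) = 5 → σ⁻¹(5) = 1
σ(2) = 1 → σ⁻¹(1) = 2
σ(3) = 3 → σ⁻¹(3) = 3
σ(4) = 6 → σ⁻¹(6) = 4
σ(5) = 2 → σ⁻¹(2) = 5
σ(6) = 4 → σ⁻¹(4) = 6

σ⁻¹ = [2 5 3 6 1 4]


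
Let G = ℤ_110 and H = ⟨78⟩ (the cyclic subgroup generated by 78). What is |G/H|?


|⟨78⟩| = n / gcd(78, 110) = 110 / 2 = 55
H is normal (ℤ_110 is abelian).
|G/H| = |G| / |H| = 110 / 55 = 2

|G/H| = 2


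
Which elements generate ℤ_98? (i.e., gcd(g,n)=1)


g generates ℤ_n iff gcd(g,n) = 1
Prime factors of 98: 2, 7
Generators are g ∈ {1,...,97} not divisible by any of these primes.
Generators: {1, 3, 5, 9, 11, 13, 15, 17, 19, 23, 25, 27, 29, 31, 33, 37, 39, 41, 43, 45, 47, 51, 53, 55, 57, 59, 61, 65, 67, 69, 71, 73, 75, 79, 81, 83, 85, 87, 89, 93, 95, 97}
Number of generators = φ(98) = 42

Generators of ℤ_98 = {1, 3, 5, 9, 11, 13, 15, 17, 19, 23, 25, 27, 29, 31, 33, 37, 39, 41, 43, 45, 47, 51, 53, 55, 57, 59, 61, 65, 67, 69, 71, 73, 75, 79, 81, 83, 85, 87, 89, 93, 95, 97}


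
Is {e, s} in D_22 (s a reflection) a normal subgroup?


H = {e, s} in D_22 (s a reflection)
r·s·r⁻¹ = sr⁻² ≠ s for n ≥ 3, so {e, s} is not closed under conjugation

No, not a normal subgroup


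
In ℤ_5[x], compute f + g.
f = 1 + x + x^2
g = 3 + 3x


Add coefficients mod 5:
x^0: 1 + 3 = 4 (mod 5)
x^1: 1 + 3 = 4 (mod 5)
x^2: 1 + 0 = 1 (mod 5)
Result: 4 + 4x + x^2

f + g = 4 + 4x + x^2


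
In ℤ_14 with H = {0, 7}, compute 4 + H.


4 + H = {4 + h (mod 14) : h ∈ H}
4+0=4, 4+7=11

4 + H = {4, 11}


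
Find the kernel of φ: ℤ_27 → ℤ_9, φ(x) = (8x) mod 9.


Kernel = preimage of identity
ker(φ) = {x ∈ ℤ_27 : 8x ≡ 0 (mod 9)}. Since 9 | 27, φ is well-defined. The kernel is the cyclic subgroup ⟨9⟩ of ℤ_27 (order 3), i.e. {0, 9, 18}

ker(φ) = {0, 9, 18}


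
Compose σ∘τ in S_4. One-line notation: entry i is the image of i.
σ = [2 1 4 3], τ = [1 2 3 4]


σ∘τ: apply τ first, then σ
1 →τ 1 →σ 2
2 →τ 2 →σ 1
3 →τ 3 →σ 4
4 →τ 4 →σ 3

σ∘τ = [2 1 4 3]


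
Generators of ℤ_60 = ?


g generates ℤ_n iff gcd(g,n) = 1
Prime factors of 60: 2, 3, 5
Generators are g ∈ {1,...,59} not divisible by any of these primes.
Generators: {1, 7, 11, 13, 17, 19, 23, 29, 31, 37, 41, 43, 47, 49, 53, 59}
Number of generators = φ(60) = 16

Generators of ℤ_60 = {1, 7, 11, 13, 17, 19, 23, 29, 31, 37, 41, 43, 47, 49, 53, 59}


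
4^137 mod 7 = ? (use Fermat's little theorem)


Fermat's little theorem: if p is prime and gcd(a,p)=1, then a^(p-1) ≡ 1 (mod p)
p = 7 is prime, gcd(4,7) = 1
Reduce exponent: 137 mod 6 = 5
So 4^137 ≡ 4^5 (mod 7)
4^5 mod 7 = 2

4^137 ≡ 2 (mod 7)


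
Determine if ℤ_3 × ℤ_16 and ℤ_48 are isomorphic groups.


Comparing ℤ_3 × ℤ_16 and ℤ_48:
gcd(3,16) = 1, so ℤ_3 × ℤ_16 ≅ ℤ_48 (CRT)

Yes, ℤ_3 × ℤ_16 ≅ ℤ_48


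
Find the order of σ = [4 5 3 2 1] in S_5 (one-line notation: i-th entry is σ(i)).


Cycle decomposition: (1 4 2 5)
Cycle lengths: 4
Order = lcm(4) = 4

ord(σ) = 4


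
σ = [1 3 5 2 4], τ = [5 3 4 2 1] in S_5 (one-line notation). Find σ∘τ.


σ∘τ: apply τ first, then σ
1 →τ 5 →σ 4
2 →τ 3 →σ 5
3 →τ 4 →σ 2
4 →τ 2 →σ 3
5 →τ 1 →σ 1

σ∘τ = [4 5 2 3 1]


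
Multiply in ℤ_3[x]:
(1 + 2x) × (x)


Expand and collect like terms; reduce coefficients mod 3:
x^0: 1·0 = 0 ≡ 0 (mod 3)
x^1: 1·1 + 2·0 = 1 ≡ 1 (mod 3)
x^2: 2·1 = 2 ≡ 2 (mod 3)
Result: x + 2x^2

f · g = x + 2x^2


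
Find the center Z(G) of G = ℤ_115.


Z(G) = {g ∈ G | gx = xg for all x ∈ G}
ℤ_115 is abelian, so Z(G) = G

Z(ℤ_115) = ℤ_115


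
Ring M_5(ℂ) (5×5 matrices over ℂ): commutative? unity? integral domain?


Matrix multiplication is non-commutative for n ≥ 2; the identity matrix I is the unity; singular matrices give zero divisors, so not an integral domain
Commutative: No
Integral domain: No
Has unity: Yes

M_5(ℂ) (5×5 matrices over ℂ): Commutative=No, Unity=Yes


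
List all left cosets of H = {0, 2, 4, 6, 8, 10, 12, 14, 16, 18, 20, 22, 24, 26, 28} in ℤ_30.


H = {0, 2, 4, 6, 8, 10, 12, 14, 16, 18, 20, 22, 24, 26, 28}, |H| = 15
Number of cosets = |G|/|H| = 30/15 = 2
0 + H = {0, 2, 4, 6, 8, 10, 12, 14, 16, 18, 20, 22, 24, 26, 28}
1 + H = {1, 3, 5, 7, 9, 11, 13, 15, 17, 19, 21, 23, 25, 27, 29}

Cosets: 0+H={0,2,4,6,8,10,12,14,16,18,20,22,24,26,28}; 1+H={1,3,5,7,9,11,13,15,17,19,21,23,25,27,29}


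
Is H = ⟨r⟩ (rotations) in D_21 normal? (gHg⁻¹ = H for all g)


H = ⟨r⟩ (rotations) in D_21
The rotation subgroup ⟨r⟩ has index 2 in D_21, so it is normal

Yes, normal subgroup


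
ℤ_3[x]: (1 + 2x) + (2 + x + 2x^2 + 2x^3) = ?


Add coefficients mod 3:
x^0: 1 + 2 = 0 (mod 3)
x^1: 2 + 1 = 0 (mod 3)
x^2: 0 + 2 = 2 (mod 3)
x^3: 0 + 2 = 2 (mod 3)
Result: 2x^2 + 2x^3

f + g = 2x^2 + 2x^3


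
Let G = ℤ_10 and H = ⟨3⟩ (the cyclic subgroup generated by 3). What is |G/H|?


|⟨3⟩| = n / gcd(3, 10) = 10 / 1 = 10
H is normal (ℤ_10 is abelian).
|G/H| = |G| / |H| = 10 / 10 = 1

|G/H| = 1


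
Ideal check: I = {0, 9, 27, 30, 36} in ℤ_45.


Check ideal conditions for I = {0, 9, 27, 30, 36} in ℤ_45:
(1) I is an additive subgroup? No
(2) For r ∈ ℤ_45 and a ∈ I: r·a ∈ I? No  [counterexample: r=2, a=9, r·a mod 45 = 18 ∉ I]

No, I is not an ideal of ℤ_45


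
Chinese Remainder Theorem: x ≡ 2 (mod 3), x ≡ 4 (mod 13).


m₁ = 3, m₂ = 13, gcd = 1, so CRT applies. M = m₁·m₂ = 39
Let M₁ = M/m₁ = 13, M₂ = M/m₂ = 3
Find y₁ ≡ M₁⁻¹ (mod m₁): 13⁻¹ ≡ 1 (mod 3)
Find y₂ ≡ M₂⁻¹ (mod m₂): 3⁻¹ ≡ 9 (mod 13)
x = a₁·M₁·y₁ + a₂·M₂·y₂ = 2·13·1 + 4·3·9 = 134
Reduce mod 39: x ≡ 17
Check: 17 mod 3 = 2 ✓, 17 mod 13 = 4 ✓

x ≡ 17 (mod 39)


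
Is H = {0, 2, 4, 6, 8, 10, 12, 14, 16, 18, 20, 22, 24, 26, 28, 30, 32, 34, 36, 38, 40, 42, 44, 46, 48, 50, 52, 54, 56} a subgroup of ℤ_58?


Subgroup test for H = {0, 2, 4, 6, 8, 10, 12, 14, 16, 18, 20, 22, 24, 26, 28, 30, 32, 34, 36, 38, 40, 42, 44, 46, 48, 50, 52, 54, 56} in (ℤ_58, +):
(1) 0 ∈ H? Yes
(2) Closure: for all a,b ∈ H, (a+b) mod 58 ∈ H? Yes
(3) Inverses: for all a ∈ H, -a mod 58 ∈ H? Yes

Yes, H is a subgroup of ℤ_58


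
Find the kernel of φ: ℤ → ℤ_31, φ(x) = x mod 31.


Kernel = preimage of identity
ker(φ) = {x ∈ ℤ : x ≡ 0 (mod 31)} = 31ℤ = {0, ±31, ±62, ...}

ker(φ) = 31ℤ


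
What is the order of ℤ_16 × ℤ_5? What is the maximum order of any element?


|ℤ_16 × ℤ_5| = 16 × 5 = 80
Max element order = lcm(16,5) = 80
Cyclic? Yes (gcd=1)

|ℤ_16×ℤ_5| = 80, max element order = 80


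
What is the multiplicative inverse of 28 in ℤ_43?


Use the extended Euclidean algorithm to write 1 = 28·s + 43·t; then s mod 43 is the inverse.
Euclidean algorithm:
  28 = 0·43 + 28
  43 = 1·28 + 15
  28 = 1·15 + 13
  15 = 1·13 + 2
  13 = 6·2 + 1
  2 = 2·1 + 0
gcd(28,43) = 1
Back-substitution gives: 28·(20) + 43·(-13) = 1
So 28⁻¹ ≡ 20 ≡ 20 (mod 43)
Check: 28 × 20 = 560 ≡ 1 (mod 43) ✓

28⁻¹ ≡ 20 (mod 43)


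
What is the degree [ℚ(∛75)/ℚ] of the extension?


∛75 has minimal polynomial x³ - 75 (irreducible over ℚ since 75 is not a perfect cube)

[ℚ(∛75)/ℚ] = 3


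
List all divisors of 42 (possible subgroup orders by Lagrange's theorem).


Lagrange's theorem: |H| divides |G|
|G| = 42
Divisors of 42: 1, 2, 3, 6, 7, 14, 21, 42

Possible subgroup orders: {1, 2, 3, 6, 7, 14, 21, 42}


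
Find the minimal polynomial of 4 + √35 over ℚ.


Let α = 4 + √35. Then α - 4 = √35, so (α - 4)² = 35, giving α² - 8α - 19 = 0. Degree 2 and α ∉ ℚ, so this is the minimal polynomial.

Minimal polynomial: x² - 8x - 19


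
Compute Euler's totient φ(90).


Factor n: 90 = 2 × 3^2 × 5
φ(n) = n · ∏(1 - 1/p) over distinct primes p | n
φ(90) = 90 · (1 - 1/2) · (1 - 1/3) · (1 - 1/5) = 24

φ(90) = 24


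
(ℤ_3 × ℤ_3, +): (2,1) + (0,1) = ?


Operation: componentwise addition mod (3, 3)
(2,1) + (0,1) = ((a₁+b₁) mod 3, (a₂+b₂) mod 3) with a = (2,1), b = (0,1)

(2,1) + (0,1) = (2,2)


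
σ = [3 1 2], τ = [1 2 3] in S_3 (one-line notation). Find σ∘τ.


σ∘τ: apply τ first, then σ
1 →τ 1 →σ 3
2 →τ 2 →σ 1
3 →τ 3 →σ 2

σ∘τ = [3 1 2]


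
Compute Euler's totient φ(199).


Factor n: 199 = 199
φ(n) = n · ∏(1 - 1/p) over distinct primes p | n
φ(199) = 199 · (1 - 1/199) = 198

φ(199) = 198


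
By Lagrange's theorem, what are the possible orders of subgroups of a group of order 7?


Lagrange's theorem: |H| divides |G|
|G| = 7
Divisors of 7: 1, 7

Possible subgroup orders: {1, 7}


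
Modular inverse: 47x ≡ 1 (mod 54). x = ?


Use the extended Euclidean algorithm to write 1 = 47·s + 54·t; then s mod 54 is the inverse.
Euclidean algorithm:
  47 = 0·54 + 47
  54 = 1·47 + 7
  47 = 6·7 + 5
  7 = 1·5 + 2
  5 = 2·2 + 1
  2 = 2·1 + 0
gcd(47,54) = 1
Back-substitution gives: 47·(23) + 54·(-20) = 1
So 47⁻¹ ≡ 23 ≡ 23 (mod 54)
Check: 47 × 23 = 1081 ≡ 1 (mod 54) ✓

47⁻¹ ≡ 23 (mod 54)


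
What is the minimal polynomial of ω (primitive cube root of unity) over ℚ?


ω satisfies x² + x + 1 = 0 (the cyclotomic polynomial Φ₃)

Minimal polynomial: x² + x + 1


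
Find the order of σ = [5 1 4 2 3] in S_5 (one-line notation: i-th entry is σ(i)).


Cycle decomposition: (1 5 3 4 2)
Cycle lengths: 5
Order = lcm(5) = 5

ord(σ) = 5


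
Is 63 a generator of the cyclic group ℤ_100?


g generates ℤ_n iff gcd(g, n) = 1
gcd(63, 100) = 1
Since gcd = 1, 63 is a generator.

Yes, 63 generates ℤ_100


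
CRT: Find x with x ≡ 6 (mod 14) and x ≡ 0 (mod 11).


m₁ = 14, m₂ = 11, gcd = 1, so CRT applies. M = m₁·m₂ = 154
Let M₁ = M/m₁ = 11, M₂ = M/m₂ = 14
Find y₁ ≡ M₁⁻¹ (mod m₁): 11⁻¹ ≡ 9 (mod 14)
Find y₂ ≡ M₂⁻¹ (mod m₂): 14⁻¹ ≡ 4 (mod 11)
x = a₁·M₁·y₁ + a₂·M₂·y₂ = 6·11·9 + 0·14·4 = 594
Reduce mod 154: x ≡ 132
Check: 132 mod 14 = 6 ✓, 132 mod 11 = 0 ✓

x ≡ 132 (mod 154)


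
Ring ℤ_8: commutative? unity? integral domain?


ℤ_8 is a commutative ring with unity 1; 8 = 2×4 is composite, so 2·4 ≡ 0 gives zero divisors (not an integral domain)
Commutative: Yes
Integral domain: No
Has unity: Yes

ℤ_8: Commutative=Yes, Unity=Yes


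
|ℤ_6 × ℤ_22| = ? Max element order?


|ℤ_6 × ℤ_22| = 6 × 22 = 132
Max element order = lcm(6,22) = 66
Cyclic? No (gcd=2)

|ℤ_6×ℤ_22| = 132, max element order = 66


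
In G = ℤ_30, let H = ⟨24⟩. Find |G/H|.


|⟨24⟩| = n / gcd(24, 30) = 30 / 6 = 5
H is normal (ℤ_30 is abelian).
|G/H| = |G| / |H| = 30 / 5 = 6

|G/H| = 6


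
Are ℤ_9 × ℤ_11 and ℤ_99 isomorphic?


Comparing ℤ_9 × ℤ_11 and ℤ_99:
gcd(9,11) = 1, so ℤ_9 × ℤ_11 ≅ ℤ_99 (CRT)

Yes, ℤ_9 × ℤ_11 ≅ ℤ_99


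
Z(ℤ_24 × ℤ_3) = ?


Z(G) = {g ∈ G | gx = xg for all x ∈ G}
Direct product of abelian groups is abelian, so Z(G) = G

Z(ℤ_24 × ℤ_3) = ℤ_24 × ℤ_3


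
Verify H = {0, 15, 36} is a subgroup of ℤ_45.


Subgroup test for H = {0, 15, 36} in (ℤ_45, +):
(1) 0 ∈ H? Yes
(2) Closure: for all a,b ∈ H, (a+b) mod 45 ∈ H? No  [counterexample: 15 + 15 = 30 ∉ H]
(3) Inverses: for all a ∈ H, -a mod 45 ∈ H? No

No, H is not a subgroup of ℤ_45


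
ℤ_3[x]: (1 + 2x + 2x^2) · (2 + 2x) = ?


Expand and collect like terms; reduce coefficients mod 3:
x^0: 1·2 = 2 ≡ 2 (mod 3)
x^1: 1·2 + 2·2 = 6 ≡ 0 (mod 3)
x^2: 2·2 + 2·2 = 8 ≡ 2 (mod 3)
x^3: 2·2 = 4 ≡ 1 (mod 3)
Result: 2 + 2x^2 + x^3

f · g = 2 + 2x^2 + x^3


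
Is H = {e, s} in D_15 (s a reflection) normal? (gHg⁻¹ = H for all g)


H = {e, s} in D_15 (s a reflection)
r·s·r⁻¹ = sr⁻² ≠ s for n ≥ 3, so {e, s} is not closed under conjugation

No, not a normal subgroup


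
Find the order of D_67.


|D_n| = 2n (n rotations and n reflections)
|D_67| = 2×67 = 134

|D_67| = 134


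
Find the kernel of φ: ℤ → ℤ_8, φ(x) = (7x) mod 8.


Kernel = preimage of identity
ker(φ) = {x ∈ ℤ : 7x ≡ 0 (mod 8)}. gcd(7,8) = 1, so 7x ≡ 0 (mod 8) ⟺ x ≡ 0 (mod 8/1 = 8). Hence ker(φ) = 8ℤ

ker(φ) = 8ℤ


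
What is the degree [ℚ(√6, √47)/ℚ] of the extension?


[ℚ(√6,√47):ℚ] = [ℚ(√6,√47):ℚ(√6)]·[ℚ(√6):ℚ] = 2·2 = 4

[ℚ(√6, √47)/ℚ] = 4


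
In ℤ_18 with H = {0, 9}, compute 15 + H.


15 + H = {15 + h (mod 18) : h ∈ H}
15+0=15, 15+9=6
15 + H = {6, 15} = 6 + H

15 + H = {6, 15}


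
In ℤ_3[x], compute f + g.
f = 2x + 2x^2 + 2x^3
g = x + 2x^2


Add coefficients mod 3:
x^0: 0 + 0 = 0 (mod 3)
x^1: 2 + 1 = 0 (mod 3)
x^2: 2 + 2 = 1 (mod 3)
x^3: 2 + 0 = 2 (mod 3)
Result: x^2 + 2x^3

f + g = x^2 + 2x^3


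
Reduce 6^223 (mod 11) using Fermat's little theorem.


Fermat's little theorem: if p is prime and gcd(a,p)=1, then a^(p-1) ≡ 1 (mod p)
p = 11 is prime, gcd(6,11) = 1
Reduce exponent: 223 mod 10 = 3
So 6^223 ≡ 6^3 (mod 11)
6^3 mod 11 = 7

6^223 ≡ 7 (mod 11)


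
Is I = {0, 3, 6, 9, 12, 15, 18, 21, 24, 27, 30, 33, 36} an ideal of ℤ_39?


Check ideal conditions for I = {0, 3, 6, 9, 12, 15, 18, 21, 24, 27, 30, 33, 36} in ℤ_39:
(1) I is an additive subgroup? Yes
(2) For r ∈ ℤ_39 and a ∈ I: r·a ∈ I? Yes

Yes, I is an ideal of ℤ_39


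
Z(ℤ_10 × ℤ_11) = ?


Z(G) = {g ∈ G | gx = xg for all x ∈ G}
Direct product of abelian groups is abelian, so Z(G) = G

Z(ℤ_10 × ℤ_11) = ℤ_10 × ℤ_11


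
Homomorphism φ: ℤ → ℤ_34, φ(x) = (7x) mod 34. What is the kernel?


Kernel = preimage of identity
ker(φ) = {x ∈ ℤ : 7x ≡ 0 (mod 34)}. gcd(7,34) = 1, so 7x ≡ 0 (mod 34) ⟺ x ≡ 0 (mod 34/1 = 34). Hence ker(φ) = 34ℤ

ker(φ) = 34ℤ


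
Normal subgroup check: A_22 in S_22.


H = A_22 in S_22
A_22 has index 2 in S_22, and every subgroup of index 2 is normal

Yes, normal subgroup


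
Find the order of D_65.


|D_n| = 2n (n rotations and n reflections)
|D_65| = 2×65 = 130

|D_65| = 130


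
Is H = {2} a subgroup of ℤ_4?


Subgroup test for H = {2} in (ℤ_4, +):
(1) 0 ∈ H? No
(2) Closure: for all a,b ∈ H, (a+b) mod 4 ∈ H? No  [counterexample: 2 + 2 = 0 ∉ H]
(3) Inverses: for all a ∈ H, -a mod 4 ∈ H? Yes

No, H is not a subgroup of ℤ_4


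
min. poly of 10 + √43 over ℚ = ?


Let α = 10 + √43. Then α - 10 = √43, so (α - 10)² = 43, giving α² - 20α + 57 = 0. Degree 2 and α ∉ ℚ, so this is the minimal polynomial.

Minimal polynomial: x² - 20x + 57


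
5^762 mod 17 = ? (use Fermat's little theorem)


Fermat's little theorem: if p is prime and gcd(a,p)=1, then a^(p-1) ≡ 1 (mod p)
p = 17 is prime, gcd(5,17) = 1
Reduce exponent: 762 mod 16 = 10
So 5^762 ≡ 5^10 (mod 17)
5^10 mod 17 = 9

5^762 ≡ 9 (mod 17)


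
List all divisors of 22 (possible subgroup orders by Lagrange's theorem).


Lagrange's theorem: |H| divides |G|
|G| = 22
Divisors of 22: 1, 2, 11, 22

Possible subgroup orders: {1, 2, 11, 22}


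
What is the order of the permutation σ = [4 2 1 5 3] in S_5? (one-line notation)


Cycle decomposition: (1 4 5 3)
Cycle lengths: 4
Order = lcm(4) = 4

ord(σ) = 4


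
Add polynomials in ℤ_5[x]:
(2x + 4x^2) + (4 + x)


Add coefficients mod 5:
x^0: 0 + 4 = 4 (mod 5)
x^1: 2 + 1 = 3 (mod 5)
x^2: 4 + 0 = 4 (mod 5)
Result: 4 + 3x + 4x^2

f + g = 4 + 3x + 4x^2


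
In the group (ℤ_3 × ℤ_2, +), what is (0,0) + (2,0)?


Operation: componentwise addition mod (3, 2)
(0,0) + (2,0) = ((a₁+b₁) mod 3, (a₂+b₂) mod 2) with a = (0,0), b = (2,0)

(0,0) + (2,0) = (2,0)


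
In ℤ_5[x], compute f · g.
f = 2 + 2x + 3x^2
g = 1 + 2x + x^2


Expand and collect like terms; reduce coefficients mod 5:
x^0: 2·1 = 2 ≡ 2 (mod 5)
x^1: 2·2 + 2·1 = 6 ≡ 1 (mod 5)
x^2: 2·1 + 2·2 + 3·1 = 9 ≡ 4 (mod 5)
x^3: 2·1 + 3·2 = 8 ≡ 3 (mod 5)
x^4: 3·1 = 3 ≡ 3 (mod 5)
Result: 2 + x + 4x^2 + 3x^3 + 3x^4

f · g = 2 + x + 4x^2 + 3x^3 + 3x^4


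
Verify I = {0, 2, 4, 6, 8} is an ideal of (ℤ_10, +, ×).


Check ideal conditions for I = {0, 2, 4, 6, 8} in ℤ_10:
(1) I is an additive subgroup? Yes
(2) For r ∈ ℤ_10 and a ∈ I: r·a ∈ I? Yes

Yes, I is an ideal of ℤ_10


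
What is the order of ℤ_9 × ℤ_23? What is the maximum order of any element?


|ℤ_9 × ℤ_23| = 9 × 23 = 207
Max element order = lcm(9,23) = 207
Cyclic? Yes (gcd=1)

|ℤ_9×ℤ_23| = 207, max element order = 207


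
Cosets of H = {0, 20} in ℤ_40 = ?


H = {0, 20}, |H| = 2
Number of cosets = |G|/|H| = 40/2 = 20
0 + H = {0, 20}
1 + H = {1, 21}
2 + H = {2, 22}
3 + H = {3, 23}
4 + H = {4, 24}
5 + H = {5, 25}
6 + H = {6, 26}
7 + H = {7, 27}
8 + H = {8, 28}
9 + H = {9, 29}
10 + H = {10, 30}
11 + H = {11, 31}
12 + H = {12, 32}
13 + H = {13, 33}
14 + H = {14, 34}
15 + H = {15, 35}
16 + H = {16, 36}
17 + H = {17, 37}
18 + H = {18, 38}
19 + H = {19, 39}

Cosets: 0+H={0,20}; 1+H={1,21}; 2+H={2,22}; 3+H={3,23}; 4+H={4,24}; 5+H={5,25}; 6+H={6,26}; 7+H={7,27}; 8+H={8,28}; 9+H={9,29}; 10+H={10,30}; 11+H={11,31}; 12+H={12,32}; 13+H={13,33}; 14+H={14,34}; 15+H={15,35}; 16+H={16,36}; 17+H={17,37}; 18+H={18,38}; 19+H={19,39}


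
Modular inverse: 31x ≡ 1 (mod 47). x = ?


Use the extended Euclidean algorithm to write 1 = 31·s + 47·t; then s mod 47 is the inverse.
Euclidean algorithm:
  31 = 0·47 + 31
  47 = 1·31 + 16
  31 = 1·16 + 15
  16 = 1·15 + 1
  15 = 15·1 + 0
gcd(31,47) = 1
Back-substitution gives: 31·(-3) + 47·(2) = 1
So 31⁻¹ ≡ -3 ≡ 44 (mod 47)
Check: 31 × 44 = 1364 ≡ 1 (mod 47) ✓

31⁻¹ ≡ 44 (mod 47)


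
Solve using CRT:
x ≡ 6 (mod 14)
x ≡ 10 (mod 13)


m₁ = 14, m₂ = 13, gcd = 1, so CRT applies. M = m₁·m₂ = 182
Let M₁ = M/m₁ = 13, M₂ = M/m₂ = 14
Find y₁ ≡ M₁⁻¹ (mod m₁): 13⁻¹ ≡ 13 (mod 14)
Find y₂ ≡ M₂⁻¹ (mod m₂): 14⁻¹ ≡ 1 (mod 13)
x = a₁·M₁·y₁ + a₂·M₂·y₂ = 6·13·13 + 10·14·1 = 1154
Reduce mod 182: x ≡ 62
Check: 62 mod 14 = 6 ✓, 62 mod 13 = 10 ✓

x ≡ 62 (mod 182)


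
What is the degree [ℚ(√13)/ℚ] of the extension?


√13 has minimal polynomial x² - 13 (irreducible over ℚ since 13 is squarefree)

[ℚ(√13)/ℚ] = 2


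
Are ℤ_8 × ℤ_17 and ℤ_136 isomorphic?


Comparing ℤ_8 × ℤ_17 and ℤ_136:
gcd(8,17) = 1, so ℤ_8 × ℤ_17 ≅ ℤ_136 (CRT)

Yes, ℤ_8 × ℤ_17 ≅ ℤ_136


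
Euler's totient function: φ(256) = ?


Factor n: 256 = 2^8
φ(n) = n · ∏(1 - 1/p) over distinct primes p | n
φ(256) = 256 · (1 - 1/2) = 128

φ(256) = 128


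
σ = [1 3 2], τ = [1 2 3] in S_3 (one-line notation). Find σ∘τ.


σ∘τ: apply τ first, then σ
1 →τ 1 →σ 1
2 →τ 2 →σ 3
3 →τ 3 →σ 2

σ∘τ = [1 3 2]


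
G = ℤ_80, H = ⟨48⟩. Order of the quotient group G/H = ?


|⟨48⟩| = n / gcd(48, 80) = 80 / 16 = 5
H is normal (ℤ_80 is abelian).
|G/H| = |G| / |H| = 80 / 5 = 16

|G/H| = 16


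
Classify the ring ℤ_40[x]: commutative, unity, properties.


ℤ_40 has zero divisors (2·20 ≡ 0), and these lift to constant zero divisors in ℤ_40[x]; so not an integral domain
Commutative: Yes
Integral domain: No
Has unity: Yes

ℤ_40[x]: Commutative=Yes, Unity=Yes


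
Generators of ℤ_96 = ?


g generates ℤ_n iff gcd(g,n) = 1
Prime factors of 96: 2, 3
Generators are g ∈ {1,...,95} not divisible by any of these primes.
Generators: {1, 5, 7, 11, 13, 17, 19, 23, 25, 29, 31, 35, 37, 41, 43, 47, 49, 53, 55, 59, 61, 65, 67, 71, 73, 77, 79, 83, 85, 89, 91, 95}
Number of generators = φ(96) = 32

Generators of ℤ_96 = {1, 5, 7, 11, 13, 17, 19, 23, 25, 29, 31, 35, 37, 41, 43, 47, 49, 53, 55, 59, 61, 65, 67, 71, 73, 77, 79, 83, 85, 89, 91, 95}


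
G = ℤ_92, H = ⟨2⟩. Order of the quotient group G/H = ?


|⟨2⟩| = n / gcd(2, 92) = 92 / 2 = 46
H is normal (ℤ_92 is abelian).
|G/H| = |G| / |H| = 92 / 46 = 2

|G/H| = 2


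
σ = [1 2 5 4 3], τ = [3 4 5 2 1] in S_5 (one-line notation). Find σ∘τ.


σ∘τ: apply τ first, then σ
1 →τ 3 →σ 5
2 →τ 4 →σ 4
3 →τ 5 →σ 3
4 →τ 2 →σ 2
5 →τ 1 →σ 1

σ∘τ = [5 4 3 2 1]


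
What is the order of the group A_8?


|A_n| = n!/2 (even permutations)
|A_8| = 8!/2 = 40320/2 = 20160

|A_8| = 20160


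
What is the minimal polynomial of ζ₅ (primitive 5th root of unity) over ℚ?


ζ₅ is a root of Φ₅(x) = x⁴ + x³ + x² + x + 1, irreducible over ℚ

Minimal polynomial: x⁴ + x³ + x² + x + 1


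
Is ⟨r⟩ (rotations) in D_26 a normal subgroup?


H = ⟨r⟩ (rotations) in D_26
The rotation subgroup ⟨r⟩ has index 2 in D_26, so it is normal

Yes, normal subgroup


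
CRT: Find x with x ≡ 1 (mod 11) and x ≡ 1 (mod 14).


m₁ = 11, m₂ = 14, gcd = 1, so CRT applies. M = m₁·m₂ = 154
Let M₁ = M/m₁ = 14, M₂ = M/m₂ = 11
Find y₁ ≡ M₁⁻¹ (mod m₁): 14⁻¹ ≡ 4 (mod 11)
Find y₂ ≡ M₂⁻¹ (mod m₂): 11⁻¹ ≡ 9 (mod 14)
x = a₁·M₁·y₁ + a₂·M₂·y₂ = 1·14·4 + 1·11·9 = 155
Reduce mod 154: x ≡ 1
Check: 1 mod 11 = 1 ✓, 1 mod 14 = 1 ✓

x ≡ 1 (mod 154)
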